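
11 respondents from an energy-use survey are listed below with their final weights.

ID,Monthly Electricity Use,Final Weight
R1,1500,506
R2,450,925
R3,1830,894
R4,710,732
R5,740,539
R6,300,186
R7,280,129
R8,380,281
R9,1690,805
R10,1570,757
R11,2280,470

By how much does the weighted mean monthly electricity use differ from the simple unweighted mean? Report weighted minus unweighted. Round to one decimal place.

Unweighted sum = 1500 + 450 + 1830 + 710 + 740 + 300 + 280 + 380 + 1690 + 1570 + 2280 = 11730
Unweighted mean = 11730 / 11 = 1066.3636
Weighted sum = 7549090
Sum of weights = 6224
Weighted mean = 7549090 / 6224 = 1212.9001
Difference (weighted minus unweighted) = 146.53643

146.5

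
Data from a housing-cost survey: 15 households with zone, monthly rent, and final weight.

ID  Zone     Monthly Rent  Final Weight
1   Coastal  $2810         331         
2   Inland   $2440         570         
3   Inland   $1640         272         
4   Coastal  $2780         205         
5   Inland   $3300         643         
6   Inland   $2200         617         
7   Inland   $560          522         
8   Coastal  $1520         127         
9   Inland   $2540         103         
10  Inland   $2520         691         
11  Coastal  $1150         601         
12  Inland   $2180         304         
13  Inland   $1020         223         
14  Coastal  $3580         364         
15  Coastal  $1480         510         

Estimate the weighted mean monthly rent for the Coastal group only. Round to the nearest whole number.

Coastal rows: 1, 4, 8, 11, 14, 15
Weighted sum = 2810×331 + 2780×205 + 1520×127 + 1150×601 + 3580×364 + 1480×510
  = 930110 + 569900 + 193040 + 691150 + 1303120 + 754800 = 4442120
Sum of weights = 331 + 205 + 127 + 601 + 364 + 510 = 2138
Weighted mean = 4442120 / 2138 = 2077.6988

2078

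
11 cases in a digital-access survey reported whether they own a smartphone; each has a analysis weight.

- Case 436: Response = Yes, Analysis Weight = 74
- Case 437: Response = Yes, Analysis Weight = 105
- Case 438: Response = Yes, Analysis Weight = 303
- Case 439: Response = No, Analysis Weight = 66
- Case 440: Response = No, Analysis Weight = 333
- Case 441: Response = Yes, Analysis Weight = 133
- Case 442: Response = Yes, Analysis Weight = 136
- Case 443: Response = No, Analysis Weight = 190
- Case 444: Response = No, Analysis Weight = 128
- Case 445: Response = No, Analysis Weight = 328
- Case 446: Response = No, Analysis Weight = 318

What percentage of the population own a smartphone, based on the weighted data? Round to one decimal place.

Sum of weights for 'Yes' = 74 + 105 + 303 + 133 + 136 = 751
Total weight = 2114
Weighted proportion = 751 / 2114 = 0.35525071 → 35.525071%

35.5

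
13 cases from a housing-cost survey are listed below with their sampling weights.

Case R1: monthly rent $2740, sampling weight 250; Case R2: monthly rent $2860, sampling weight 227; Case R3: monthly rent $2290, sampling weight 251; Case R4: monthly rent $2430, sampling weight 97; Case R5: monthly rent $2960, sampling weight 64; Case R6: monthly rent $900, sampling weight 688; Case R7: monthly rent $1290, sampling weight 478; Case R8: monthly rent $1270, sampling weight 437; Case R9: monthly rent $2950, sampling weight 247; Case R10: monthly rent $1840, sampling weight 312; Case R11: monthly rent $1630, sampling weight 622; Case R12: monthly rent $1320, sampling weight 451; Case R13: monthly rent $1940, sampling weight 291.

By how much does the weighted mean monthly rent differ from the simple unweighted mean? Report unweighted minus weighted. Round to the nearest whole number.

Unweighted sum = 26420
Unweighted mean = 26420 / 13 = 2032.3077
Weighted sum = 7601420
Sum of weights = 4415
Weighted mean = 7601420 / 4415 = 1721.7259
Difference (unweighted minus weighted) = 310.58176

311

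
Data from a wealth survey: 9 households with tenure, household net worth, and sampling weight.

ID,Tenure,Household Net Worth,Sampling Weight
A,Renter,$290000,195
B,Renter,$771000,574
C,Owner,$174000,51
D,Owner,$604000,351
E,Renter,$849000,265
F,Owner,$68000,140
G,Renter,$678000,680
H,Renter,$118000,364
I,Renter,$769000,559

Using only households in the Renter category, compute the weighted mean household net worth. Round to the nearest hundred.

Renter rows: A, B, E, G, H, I
Weighted sum = 1657952000
Sum of weights = 195 + 574 + 265 + 680 + 364 + 559 = 2637
Weighted mean = 1657952000 / 2637 = 628726.58

628700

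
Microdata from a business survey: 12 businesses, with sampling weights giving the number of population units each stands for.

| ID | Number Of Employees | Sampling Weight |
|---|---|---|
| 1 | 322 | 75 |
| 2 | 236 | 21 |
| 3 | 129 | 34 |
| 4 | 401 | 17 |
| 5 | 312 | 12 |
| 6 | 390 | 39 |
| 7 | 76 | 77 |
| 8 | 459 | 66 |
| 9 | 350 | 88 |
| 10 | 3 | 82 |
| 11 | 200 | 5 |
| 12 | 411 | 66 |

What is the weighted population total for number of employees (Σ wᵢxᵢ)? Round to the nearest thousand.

155000

Weighted total = 154581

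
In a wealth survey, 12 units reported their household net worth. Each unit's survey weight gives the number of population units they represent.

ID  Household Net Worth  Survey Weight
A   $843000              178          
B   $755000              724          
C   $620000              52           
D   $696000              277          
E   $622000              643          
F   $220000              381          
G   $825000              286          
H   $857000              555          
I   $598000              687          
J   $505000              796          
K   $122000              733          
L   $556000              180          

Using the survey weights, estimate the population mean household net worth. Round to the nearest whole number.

Weighted sum = 843000×178 + 755000×724 + 620000×52 + 696000×277 + 622000×643 + 220000×381 + 825000×286 + 857000×555 + 598000×687 + 505000×796 + 122000×733 + 556000×180
  = 150054000 + 546620000 + 32240000 + 192792000 + 399946000 + 83820000 + 235950000 + 475635000 + 410826000 + 401980000 + 89426000 + 100080000 = 3119369000
Sum of weights = 5492
Weighted mean = 3119369000 / 5492 = 567984.16

567984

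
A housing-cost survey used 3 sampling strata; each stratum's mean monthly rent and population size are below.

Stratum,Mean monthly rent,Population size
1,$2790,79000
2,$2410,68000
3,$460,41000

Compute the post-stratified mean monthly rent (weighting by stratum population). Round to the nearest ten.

2140

Σ Nₕ·x̄ₕ = 2790×79000 + 2410×68000 + 460×41000
  = 220410000 + 163880000 + 18860000 = 403150000
Σ Nₕ = 79000 + 68000 + 41000 = 188000
Overall mean = 403150000 / 188000 = 2144.4149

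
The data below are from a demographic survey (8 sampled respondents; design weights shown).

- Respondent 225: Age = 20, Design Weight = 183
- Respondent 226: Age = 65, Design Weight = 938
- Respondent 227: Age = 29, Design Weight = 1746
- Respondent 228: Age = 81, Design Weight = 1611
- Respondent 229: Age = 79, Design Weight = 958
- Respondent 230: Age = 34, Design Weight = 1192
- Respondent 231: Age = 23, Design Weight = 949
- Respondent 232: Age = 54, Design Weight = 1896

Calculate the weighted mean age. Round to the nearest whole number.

Weighted sum = 20×183 + 65×938 + 29×1746 + 81×1611 + 79×958 + 34×1192 + 23×949 + 54×1896
  = 486176
Sum of weights = 183 + 938 + 1746 + 1611 + 958 + 1192 + 949 + 1896 = 9473
Weighted mean = 486176 / 9473 = 51.322284

51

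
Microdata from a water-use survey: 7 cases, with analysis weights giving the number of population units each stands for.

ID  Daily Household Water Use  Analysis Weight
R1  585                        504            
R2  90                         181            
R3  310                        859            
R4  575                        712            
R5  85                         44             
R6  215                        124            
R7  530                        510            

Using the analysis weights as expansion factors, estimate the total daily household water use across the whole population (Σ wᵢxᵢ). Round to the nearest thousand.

Weighted total = 585×504 + 90×181 + 310×859 + 575×712 + 85×44 + 215×124 + 530×510
  = 1287520

1288000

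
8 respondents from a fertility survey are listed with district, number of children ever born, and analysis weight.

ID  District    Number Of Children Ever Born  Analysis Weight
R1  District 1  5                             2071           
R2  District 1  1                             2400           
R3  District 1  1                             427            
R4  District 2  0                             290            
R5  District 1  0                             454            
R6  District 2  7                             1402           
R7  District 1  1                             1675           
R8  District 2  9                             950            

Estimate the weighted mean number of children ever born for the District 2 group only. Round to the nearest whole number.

District 2 rows: R4, R6, R8
Weighted sum = 0×290 + 7×1402 + 9×950
  = 0 + 9814 + 8550 = 18364
Sum of weights = 290 + 1402 + 950 = 2642
Weighted mean = 18364 / 2642 = 6.9507949

7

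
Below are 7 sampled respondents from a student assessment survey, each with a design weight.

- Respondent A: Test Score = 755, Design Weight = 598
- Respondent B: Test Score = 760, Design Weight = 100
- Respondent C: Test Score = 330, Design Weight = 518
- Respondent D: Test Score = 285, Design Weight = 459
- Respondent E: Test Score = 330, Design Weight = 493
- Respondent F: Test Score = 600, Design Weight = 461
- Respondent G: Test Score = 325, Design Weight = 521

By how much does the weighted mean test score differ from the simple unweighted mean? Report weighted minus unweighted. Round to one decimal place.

Unweighted sum = 755 + 760 + 330 + 285 + 330 + 600 + 325 = 3385
Unweighted mean = 3385 / 7 = 483.57143
Weighted sum = 755×598 + 760×100 + 330×518 + 285×459 + 330×493 + 600×461 + 325×521
  = 451490 + 76000 + 170940 + 130815 + 162690 + 276600 + 169325 = 1437860
Sum of weights = 598 + 100 + 518 + 459 + 493 + 461 + 521 = 3150
Weighted mean = 1437860 / 3150 = 456.46349
Difference (weighted minus unweighted) = -27.107937

-27.1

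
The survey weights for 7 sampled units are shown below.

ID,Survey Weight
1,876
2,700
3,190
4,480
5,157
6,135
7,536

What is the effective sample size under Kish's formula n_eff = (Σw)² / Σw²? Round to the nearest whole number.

5

Σ wᵢ = 3074
Σ wᵢ² = 767376 + 490000 + 36100 + 230400 + 24649 + 18225 + 287296 = 1854046
n_eff = 3074² / 1854046 = 9449476 / 1854046 = 5.0966783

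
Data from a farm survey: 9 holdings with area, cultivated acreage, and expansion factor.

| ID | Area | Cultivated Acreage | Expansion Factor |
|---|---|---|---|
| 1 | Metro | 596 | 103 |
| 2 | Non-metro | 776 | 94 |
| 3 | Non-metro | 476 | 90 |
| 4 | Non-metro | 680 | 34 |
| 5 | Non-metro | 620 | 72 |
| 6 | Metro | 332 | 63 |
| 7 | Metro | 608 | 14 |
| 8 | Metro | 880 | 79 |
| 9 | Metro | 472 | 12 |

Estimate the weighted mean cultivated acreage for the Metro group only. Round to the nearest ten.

Metro rows: 1, 6, 7, 8, 9
Weighted sum = 596×103 + 332×63 + 608×14 + 880×79 + 472×12
  = 61388 + 20916 + 8512 + 69520 + 5664 = 166000
Sum of weights = 103 + 63 + 14 + 79 + 12 = 271
Weighted mean = 166000 / 271 = 612.54613

610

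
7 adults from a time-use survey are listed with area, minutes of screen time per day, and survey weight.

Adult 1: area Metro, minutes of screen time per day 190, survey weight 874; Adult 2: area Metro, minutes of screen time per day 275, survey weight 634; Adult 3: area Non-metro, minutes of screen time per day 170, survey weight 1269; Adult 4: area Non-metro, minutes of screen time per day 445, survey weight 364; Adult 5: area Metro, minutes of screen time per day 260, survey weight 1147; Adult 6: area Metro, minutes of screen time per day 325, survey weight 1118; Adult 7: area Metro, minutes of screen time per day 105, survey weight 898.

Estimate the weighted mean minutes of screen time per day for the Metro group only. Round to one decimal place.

234.7

Metro rows: 1, 2, 5, 6, 7
Weighted sum = 190×874 + 275×634 + 260×1147 + 325×1118 + 105×898
  = 166060 + 174350 + 298220 + 363350 + 94290 = 1096270
Sum of weights = 874 + 634 + 1147 + 1118 + 898 = 4671
Weighted mean = 1096270 / 4671 = 234.69707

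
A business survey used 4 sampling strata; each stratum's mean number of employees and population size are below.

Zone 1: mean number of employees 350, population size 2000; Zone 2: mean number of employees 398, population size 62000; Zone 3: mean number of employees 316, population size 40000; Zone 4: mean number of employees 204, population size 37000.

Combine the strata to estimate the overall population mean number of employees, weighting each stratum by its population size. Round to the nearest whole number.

323

Σ Nₕ·x̄ₕ = 350×2000 + 398×62000 + 316×40000 + 204×37000
  = 45564000
Σ Nₕ = 2000 + 62000 + 40000 + 37000 = 141000
Overall mean = 45564000 / 141000 = 323.14894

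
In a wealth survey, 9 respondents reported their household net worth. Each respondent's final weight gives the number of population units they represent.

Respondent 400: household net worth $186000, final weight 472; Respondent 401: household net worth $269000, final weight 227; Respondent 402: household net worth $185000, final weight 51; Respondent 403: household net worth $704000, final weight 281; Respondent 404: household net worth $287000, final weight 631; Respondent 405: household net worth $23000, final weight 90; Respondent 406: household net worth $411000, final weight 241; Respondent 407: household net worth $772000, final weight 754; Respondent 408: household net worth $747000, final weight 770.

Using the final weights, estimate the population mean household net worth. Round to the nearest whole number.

Weighted sum = 186000×472 + 269000×227 + 185000×51 + 704000×281 + 287000×631 + 23000×90 + 411000×241 + 772000×754 + 747000×770
  = 87792000 + 61063000 + 9435000 + 197824000 + 181097000 + 2070000 + 99051000 + 582088000 + 575190000 = 1795610000
Sum of weights = 472 + 227 + 51 + 281 + 631 + 90 + 241 + 754 + 770 = 3517
Weighted mean = 1795610000 / 3517 = 510551.61

510552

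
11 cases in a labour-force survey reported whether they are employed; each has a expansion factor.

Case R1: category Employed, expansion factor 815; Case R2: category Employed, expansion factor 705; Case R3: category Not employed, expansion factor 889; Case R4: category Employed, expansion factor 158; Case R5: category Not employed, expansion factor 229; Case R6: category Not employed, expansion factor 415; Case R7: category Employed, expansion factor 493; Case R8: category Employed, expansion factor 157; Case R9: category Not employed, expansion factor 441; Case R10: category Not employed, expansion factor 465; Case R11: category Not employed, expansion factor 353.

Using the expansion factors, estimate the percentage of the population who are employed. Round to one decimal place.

45.5

Sum of weights for 'Employed' = 815 + 705 + 158 + 493 + 157 = 2328
Total weight = 5120
Weighted proportion = 2328 / 5120 = 0.4546875 → 45.46875%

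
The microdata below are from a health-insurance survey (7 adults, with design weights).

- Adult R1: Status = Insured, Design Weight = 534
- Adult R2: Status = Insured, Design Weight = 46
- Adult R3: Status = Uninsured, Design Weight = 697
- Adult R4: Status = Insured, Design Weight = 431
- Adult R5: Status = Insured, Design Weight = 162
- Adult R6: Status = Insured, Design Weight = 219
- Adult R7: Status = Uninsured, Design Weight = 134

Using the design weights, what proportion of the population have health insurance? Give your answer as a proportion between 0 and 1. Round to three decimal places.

0.626

Sum of weights for 'Insured' = 534 + 46 + 431 + 162 + 219 = 1392
Total weight = 534 + 46 + 697 + 431 + 162 + 219 + 134 = 2223
Weighted proportion = 1392 / 2223 = 0.62618084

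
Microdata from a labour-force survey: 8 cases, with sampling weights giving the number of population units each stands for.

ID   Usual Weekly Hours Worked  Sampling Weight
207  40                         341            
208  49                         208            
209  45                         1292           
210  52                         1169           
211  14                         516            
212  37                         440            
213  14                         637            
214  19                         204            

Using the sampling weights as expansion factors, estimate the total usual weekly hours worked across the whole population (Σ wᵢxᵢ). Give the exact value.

179058

Weighted total = 40×341 + 49×208 + 45×1292 + 52×1169 + 14×516 + 37×440 + 14×637 + 19×204
  = 13640 + 10192 + 58140 + 60788 + 7224 + 16280 + 8918 + 3876 = 179058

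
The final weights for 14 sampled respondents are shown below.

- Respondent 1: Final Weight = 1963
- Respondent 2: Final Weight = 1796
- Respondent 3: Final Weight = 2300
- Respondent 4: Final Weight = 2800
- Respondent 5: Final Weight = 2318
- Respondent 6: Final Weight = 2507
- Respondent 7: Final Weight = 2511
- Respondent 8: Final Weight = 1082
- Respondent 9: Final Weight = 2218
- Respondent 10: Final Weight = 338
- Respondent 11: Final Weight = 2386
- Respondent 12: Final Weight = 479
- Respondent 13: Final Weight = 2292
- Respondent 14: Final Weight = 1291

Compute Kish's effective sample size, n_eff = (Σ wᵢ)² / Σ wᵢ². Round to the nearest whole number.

12

Σ wᵢ = 26281
Σ wᵢ² = 57219153
n_eff = 26281² / 57219153 = 690690961 / 57219153 = 12.070975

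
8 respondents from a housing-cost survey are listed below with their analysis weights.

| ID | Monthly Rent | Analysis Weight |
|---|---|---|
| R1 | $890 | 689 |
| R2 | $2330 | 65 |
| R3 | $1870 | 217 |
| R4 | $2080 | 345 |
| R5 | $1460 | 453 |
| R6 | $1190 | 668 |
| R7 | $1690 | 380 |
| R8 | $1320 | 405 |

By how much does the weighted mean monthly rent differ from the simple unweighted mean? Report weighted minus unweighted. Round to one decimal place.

Unweighted sum = 890 + 2330 + 1870 + 2080 + 1460 + 1190 + 1690 + 1320 = 12830
Unweighted mean = 12830 / 8 = 1603.75
Weighted sum = 890×689 + 2330×65 + 1870×217 + 2080×345 + 1460×453 + 1190×668 + 1690×380 + 1320×405
  = 4521150
Sum of weights = 689 + 65 + 217 + 345 + 453 + 668 + 380 + 405 = 3222
Weighted mean = 4521150 / 3222 = 1403.2123
Difference (weighted minus unweighted) = -200.53771

-200.5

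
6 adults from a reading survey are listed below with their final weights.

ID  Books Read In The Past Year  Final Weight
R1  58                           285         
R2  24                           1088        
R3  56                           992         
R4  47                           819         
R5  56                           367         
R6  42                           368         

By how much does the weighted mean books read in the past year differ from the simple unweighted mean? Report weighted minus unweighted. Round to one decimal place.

Unweighted sum = 58 + 24 + 56 + 47 + 56 + 42 = 283
Unweighted mean = 283 / 6 = 47.166667
Weighted sum = 58×285 + 24×1088 + 56×992 + 47×819 + 56×367 + 42×368
  = 16530 + 26112 + 55552 + 38493 + 20552 + 15456 = 172695
Sum of weights = 3919
Weighted mean = 172695 / 3919 = 44.066088
Difference (weighted minus unweighted) = -3.1005784

-3.1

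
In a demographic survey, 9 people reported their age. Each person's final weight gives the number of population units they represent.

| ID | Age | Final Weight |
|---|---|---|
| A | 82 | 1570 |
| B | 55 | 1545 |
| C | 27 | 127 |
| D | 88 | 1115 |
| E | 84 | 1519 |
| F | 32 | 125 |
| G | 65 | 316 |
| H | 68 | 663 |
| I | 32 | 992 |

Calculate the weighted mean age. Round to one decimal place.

Weighted sum = 82×1570 + 55×1545 + 27×127 + 88×1115 + 84×1519 + 32×125 + 65×316 + 68×663 + 32×992
  = 128740 + 84975 + 3429 + 98120 + 127596 + 4000 + 20540 + 45084 + 31744 = 544228
Sum of weights = 1570 + 1545 + 127 + 1115 + 1519 + 125 + 316 + 663 + 992 = 7972
Weighted mean = 544228 / 7972 = 68.267436

68.3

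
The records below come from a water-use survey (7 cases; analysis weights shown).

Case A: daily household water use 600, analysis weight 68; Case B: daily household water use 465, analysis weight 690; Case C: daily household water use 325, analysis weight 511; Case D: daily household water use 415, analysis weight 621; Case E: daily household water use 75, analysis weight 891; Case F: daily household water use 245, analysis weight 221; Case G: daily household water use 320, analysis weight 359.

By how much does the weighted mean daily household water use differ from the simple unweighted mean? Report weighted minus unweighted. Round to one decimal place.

-45.4

Unweighted sum = 600 + 465 + 325 + 415 + 75 + 245 + 320 = 2445
Unweighted mean = 2445 / 7 = 349.28571
Weighted sum = 600×68 + 465×690 + 325×511 + 415×621 + 75×891 + 245×221 + 320×359
  = 1021290
Sum of weights = 68 + 690 + 511 + 621 + 891 + 221 + 359 = 3361
Weighted mean = 1021290 / 3361 = 303.86492
Difference (weighted minus unweighted) = -45.420793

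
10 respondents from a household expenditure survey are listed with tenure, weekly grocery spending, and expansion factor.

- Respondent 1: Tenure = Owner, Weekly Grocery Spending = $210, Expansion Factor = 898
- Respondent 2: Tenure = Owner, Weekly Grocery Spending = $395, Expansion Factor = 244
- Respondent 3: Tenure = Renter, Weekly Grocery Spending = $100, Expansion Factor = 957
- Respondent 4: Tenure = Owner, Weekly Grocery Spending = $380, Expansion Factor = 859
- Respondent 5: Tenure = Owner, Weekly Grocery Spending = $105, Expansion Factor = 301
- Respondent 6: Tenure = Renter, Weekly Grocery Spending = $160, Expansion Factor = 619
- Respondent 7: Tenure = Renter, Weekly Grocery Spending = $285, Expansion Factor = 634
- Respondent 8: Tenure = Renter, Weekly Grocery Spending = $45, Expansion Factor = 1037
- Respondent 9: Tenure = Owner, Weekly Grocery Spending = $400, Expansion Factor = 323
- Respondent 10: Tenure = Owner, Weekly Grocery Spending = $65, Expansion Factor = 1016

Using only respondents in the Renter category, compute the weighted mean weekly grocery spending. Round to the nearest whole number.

130

Renter rows: 3, 6, 7, 8
Weighted sum = 100×957 + 160×619 + 285×634 + 45×1037
  = 422095
Sum of weights = 3247
Weighted mean = 422095 / 3247 = 129.99538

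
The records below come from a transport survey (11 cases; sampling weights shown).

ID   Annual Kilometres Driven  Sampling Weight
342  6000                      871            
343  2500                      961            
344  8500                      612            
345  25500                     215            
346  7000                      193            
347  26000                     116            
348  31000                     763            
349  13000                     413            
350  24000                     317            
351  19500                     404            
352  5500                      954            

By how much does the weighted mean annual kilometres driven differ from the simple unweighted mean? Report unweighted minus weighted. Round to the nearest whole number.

Unweighted sum = 6000 + 2500 + 8500 + 25500 + 7000 + 26000 + 31000 + 13000 + 24000 + 19500 + 5500 = 168500
Unweighted mean = 168500 / 11 = 15318.182
Weighted sum = 6000×871 + 2500×961 + 8500×612 + 25500×215 + 7000×193 + 26000×116 + 31000×763 + 13000×413 + 24000×317 + 19500×404 + 5500×954
  = 5226000 + 2402500 + 5202000 + 5482500 + 1351000 + 3016000 + 23653000 + 5369000 + 7608000 + 7878000 + 5247000 = 72435000
Sum of weights = 871 + 961 + 612 + 215 + 193 + 116 + 763 + 413 + 317 + 404 + 954 = 5819
Weighted mean = 72435000 / 5819 = 12448.015
Difference (unweighted minus weighted) = 2870.1667

2870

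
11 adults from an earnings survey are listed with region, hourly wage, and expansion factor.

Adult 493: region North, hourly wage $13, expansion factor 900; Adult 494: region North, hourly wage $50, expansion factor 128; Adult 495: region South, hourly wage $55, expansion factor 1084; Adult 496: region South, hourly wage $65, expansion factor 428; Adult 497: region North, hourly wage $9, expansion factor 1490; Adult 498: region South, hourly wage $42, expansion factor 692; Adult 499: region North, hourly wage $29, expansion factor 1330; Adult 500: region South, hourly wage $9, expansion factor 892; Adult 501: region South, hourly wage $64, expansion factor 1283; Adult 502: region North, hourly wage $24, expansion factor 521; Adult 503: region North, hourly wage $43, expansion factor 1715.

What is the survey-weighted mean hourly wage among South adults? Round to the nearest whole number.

47

South rows: 495, 496, 498, 500, 501
Weighted sum = 55×1084 + 65×428 + 42×692 + 9×892 + 64×1283
  = 206644
Sum of weights = 4379
Weighted mean = 206644 / 4379 = 47.189769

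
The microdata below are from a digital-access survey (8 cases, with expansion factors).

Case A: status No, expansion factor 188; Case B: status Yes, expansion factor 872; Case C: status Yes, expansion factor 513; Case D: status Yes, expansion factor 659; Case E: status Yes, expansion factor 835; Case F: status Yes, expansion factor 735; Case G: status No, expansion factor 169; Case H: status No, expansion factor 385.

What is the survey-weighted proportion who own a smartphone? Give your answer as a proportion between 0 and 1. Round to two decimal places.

0.83

Sum of weights for 'Yes' = 872 + 513 + 659 + 835 + 735 = 3614
Total weight = 188 + 872 + 513 + 659 + 835 + 735 + 169 + 385 = 4356
Weighted proportion = 3614 / 4356 = 0.82966024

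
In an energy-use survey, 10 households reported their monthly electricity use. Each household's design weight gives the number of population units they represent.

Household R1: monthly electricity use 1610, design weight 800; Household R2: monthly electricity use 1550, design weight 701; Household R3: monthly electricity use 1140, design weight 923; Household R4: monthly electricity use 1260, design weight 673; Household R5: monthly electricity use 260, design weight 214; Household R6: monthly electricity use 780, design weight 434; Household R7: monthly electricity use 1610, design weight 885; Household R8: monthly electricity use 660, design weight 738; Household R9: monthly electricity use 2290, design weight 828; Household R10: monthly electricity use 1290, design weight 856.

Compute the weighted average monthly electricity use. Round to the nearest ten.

1360

Weighted sum = 1610×800 + 1550×701 + 1140×923 + 1260×673 + 260×214 + 780×434 + 1610×885 + 660×738 + 2290×828 + 1290×856
  = 9581200
Sum of weights = 800 + 701 + 923 + 673 + 214 + 434 + 885 + 738 + 828 + 856 = 7052
Weighted mean = 9581200 / 7052 = 1358.65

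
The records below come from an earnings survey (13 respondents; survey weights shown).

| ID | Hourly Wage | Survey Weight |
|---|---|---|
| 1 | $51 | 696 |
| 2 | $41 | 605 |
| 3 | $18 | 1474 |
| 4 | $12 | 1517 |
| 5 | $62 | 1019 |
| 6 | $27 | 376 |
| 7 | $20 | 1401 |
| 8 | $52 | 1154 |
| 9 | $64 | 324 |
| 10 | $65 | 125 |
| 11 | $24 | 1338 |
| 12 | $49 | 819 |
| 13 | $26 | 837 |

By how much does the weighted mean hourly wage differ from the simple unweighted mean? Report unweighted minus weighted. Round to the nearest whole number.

6

Unweighted sum = 511
Unweighted mean = 511 / 13 = 39.307692
Weighted sum = 389261
Sum of weights = 11685
Weighted mean = 389261 / 11685 = 33.31288
Difference (unweighted minus weighted) = 5.9948125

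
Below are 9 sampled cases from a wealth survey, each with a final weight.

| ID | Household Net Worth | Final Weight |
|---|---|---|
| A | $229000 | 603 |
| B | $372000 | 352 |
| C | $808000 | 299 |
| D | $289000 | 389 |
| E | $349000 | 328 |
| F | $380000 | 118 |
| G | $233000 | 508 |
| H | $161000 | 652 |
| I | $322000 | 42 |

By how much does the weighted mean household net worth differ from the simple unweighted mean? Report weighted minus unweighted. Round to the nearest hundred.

-39500

Unweighted sum = 229000 + 372000 + 808000 + 289000 + 349000 + 380000 + 233000 + 161000 + 322000 = 3143000
Unweighted mean = 3143000 / 9 = 349222.22
Weighted sum = 1019216000
Sum of weights = 603 + 352 + 299 + 389 + 328 + 118 + 508 + 652 + 42 = 3291
Weighted mean = 1019216000 / 3291 = 309697.96
Difference (weighted minus unweighted) = -39524.258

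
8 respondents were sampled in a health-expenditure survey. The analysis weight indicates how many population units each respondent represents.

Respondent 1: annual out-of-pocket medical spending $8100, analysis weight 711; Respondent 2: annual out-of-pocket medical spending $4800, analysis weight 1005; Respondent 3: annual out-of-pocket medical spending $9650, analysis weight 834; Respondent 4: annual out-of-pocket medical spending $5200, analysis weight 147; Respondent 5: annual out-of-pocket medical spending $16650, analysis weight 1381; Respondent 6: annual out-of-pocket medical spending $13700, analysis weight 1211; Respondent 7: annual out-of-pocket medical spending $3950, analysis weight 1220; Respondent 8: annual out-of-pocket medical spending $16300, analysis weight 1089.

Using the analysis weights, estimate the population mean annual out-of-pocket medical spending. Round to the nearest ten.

10730

Weighted sum = 8100×711 + 4800×1005 + 9650×834 + 5200×147 + 16650×1381 + 13700×1211 + 3950×1220 + 16300×1089
  = 5759100 + 4824000 + 8048100 + 764400 + 22993650 + 16590700 + 4819000 + 17750700 = 81549650
Sum of weights = 711 + 1005 + 834 + 147 + 1381 + 1211 + 1220 + 1089 = 7598
Weighted mean = 81549650 / 7598 = 10733.042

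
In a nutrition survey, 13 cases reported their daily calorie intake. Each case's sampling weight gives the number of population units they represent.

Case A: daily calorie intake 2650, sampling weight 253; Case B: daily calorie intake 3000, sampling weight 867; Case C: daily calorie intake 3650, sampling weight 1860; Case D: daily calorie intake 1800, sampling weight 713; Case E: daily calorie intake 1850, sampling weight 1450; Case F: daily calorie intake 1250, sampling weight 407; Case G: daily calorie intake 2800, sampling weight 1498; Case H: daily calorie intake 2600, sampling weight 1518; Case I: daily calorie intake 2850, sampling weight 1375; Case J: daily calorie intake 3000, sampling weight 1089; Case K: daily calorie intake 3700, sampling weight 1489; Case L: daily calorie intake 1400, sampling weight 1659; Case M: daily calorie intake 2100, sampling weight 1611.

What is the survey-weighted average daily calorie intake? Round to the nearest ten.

Weighted sum = 41077050
Sum of weights = 15789
Weighted mean = 41077050 / 15789 = 2601.6245

2600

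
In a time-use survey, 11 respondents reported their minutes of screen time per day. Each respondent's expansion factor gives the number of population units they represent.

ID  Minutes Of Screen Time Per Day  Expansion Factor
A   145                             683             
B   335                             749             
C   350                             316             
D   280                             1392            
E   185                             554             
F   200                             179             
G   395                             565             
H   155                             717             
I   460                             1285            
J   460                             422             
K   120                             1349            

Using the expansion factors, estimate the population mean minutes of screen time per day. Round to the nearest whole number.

276

Weighted sum = 145×683 + 335×749 + 350×316 + 280×1392 + 185×554 + 200×179 + 395×565 + 155×717 + 460×1285 + 460×422 + 120×1349
  = 99035 + 250915 + 110600 + 389760 + 102490 + 35800 + 223175 + 111135 + 591100 + 194120 + 161880 = 2270010
Sum of weights = 683 + 749 + 316 + 1392 + 554 + 179 + 565 + 717 + 1285 + 422 + 1349 = 8211
Weighted mean = 2270010 / 8211 = 276.45963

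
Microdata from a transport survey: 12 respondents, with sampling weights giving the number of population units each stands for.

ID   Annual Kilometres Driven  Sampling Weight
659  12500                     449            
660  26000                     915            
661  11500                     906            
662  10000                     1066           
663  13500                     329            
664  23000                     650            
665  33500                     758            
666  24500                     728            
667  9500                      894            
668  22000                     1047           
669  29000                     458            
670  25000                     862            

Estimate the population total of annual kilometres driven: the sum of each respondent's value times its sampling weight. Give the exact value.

179461000

Weighted total = 12500×449 + 26000×915 + 11500×906 + 10000×1066 + 13500×329 + 23000×650 + 33500×758 + 24500×728 + 9500×894 + 22000×1047 + 29000×458 + 25000×862
  = 5612500 + 23790000 + 10419000 + 10660000 + 4441500 + 14950000 + 25393000 + 17836000 + 8493000 + 23034000 + 13282000 + 21550000 = 179461000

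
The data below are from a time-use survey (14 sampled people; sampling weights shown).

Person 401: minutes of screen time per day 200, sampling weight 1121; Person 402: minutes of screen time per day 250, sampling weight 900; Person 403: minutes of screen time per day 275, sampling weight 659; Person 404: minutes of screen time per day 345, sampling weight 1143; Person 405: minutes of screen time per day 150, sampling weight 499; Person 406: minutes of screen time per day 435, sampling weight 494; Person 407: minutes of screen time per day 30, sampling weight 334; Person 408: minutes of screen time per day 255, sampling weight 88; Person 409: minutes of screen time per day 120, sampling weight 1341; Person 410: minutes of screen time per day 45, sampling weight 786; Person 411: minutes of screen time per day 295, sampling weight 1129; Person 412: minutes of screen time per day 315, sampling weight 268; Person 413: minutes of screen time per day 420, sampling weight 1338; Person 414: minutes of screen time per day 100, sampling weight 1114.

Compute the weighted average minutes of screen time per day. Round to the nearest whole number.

235

Weighted sum = 2634085
Sum of weights = 11214
Weighted mean = 2634085 / 11214 = 234.89255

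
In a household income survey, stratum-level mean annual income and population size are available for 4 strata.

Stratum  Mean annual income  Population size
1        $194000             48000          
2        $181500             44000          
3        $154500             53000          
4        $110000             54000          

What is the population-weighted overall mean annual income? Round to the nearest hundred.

157900

Σ Nₕ·x̄ₕ = 194000×48000 + 181500×44000 + 154500×53000 + 110000×54000
  = 9312000000 + 7986000000 + 8188500000 + 5940000000 = 31426500000
Σ Nₕ = 48000 + 44000 + 53000 + 54000 = 199000
Overall mean = 31426500000 / 199000 = 157922.11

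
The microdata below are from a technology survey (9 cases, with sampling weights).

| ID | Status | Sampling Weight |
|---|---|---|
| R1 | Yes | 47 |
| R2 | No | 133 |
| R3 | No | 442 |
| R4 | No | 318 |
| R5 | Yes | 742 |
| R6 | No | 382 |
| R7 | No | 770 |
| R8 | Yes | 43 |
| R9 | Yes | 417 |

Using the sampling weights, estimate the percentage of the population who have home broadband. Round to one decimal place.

Sum of weights for 'Yes' = 47 + 742 + 43 + 417 = 1249
Total weight = 47 + 133 + 442 + 318 + 742 + 382 + 770 + 43 + 417 = 3294
Weighted proportion = 1249 / 3294 = 0.37917426 → 37.917426%

37.9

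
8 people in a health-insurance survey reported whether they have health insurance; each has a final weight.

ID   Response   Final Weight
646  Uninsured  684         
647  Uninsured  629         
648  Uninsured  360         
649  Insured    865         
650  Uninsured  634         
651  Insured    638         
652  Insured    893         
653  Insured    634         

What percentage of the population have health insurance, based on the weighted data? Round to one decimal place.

56.8

Sum of weights for 'Insured' = 865 + 638 + 893 + 634 = 3030
Total weight = 5337
Weighted proportion = 3030 / 5337 = 0.56773468 → 56.773468%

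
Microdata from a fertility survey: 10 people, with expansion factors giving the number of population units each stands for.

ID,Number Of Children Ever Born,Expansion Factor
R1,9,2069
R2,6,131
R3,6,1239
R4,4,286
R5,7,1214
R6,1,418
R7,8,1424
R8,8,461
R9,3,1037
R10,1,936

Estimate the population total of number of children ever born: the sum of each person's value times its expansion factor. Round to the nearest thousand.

Weighted total = 9×2069 + 6×131 + 6×1239 + 4×286 + 7×1214 + 1×418 + 8×1424 + 8×461 + 3×1037 + 1×936
  = 18621 + 786 + 7434 + 1144 + 8498 + 418 + 11392 + 3688 + 3111 + 936 = 56028

56000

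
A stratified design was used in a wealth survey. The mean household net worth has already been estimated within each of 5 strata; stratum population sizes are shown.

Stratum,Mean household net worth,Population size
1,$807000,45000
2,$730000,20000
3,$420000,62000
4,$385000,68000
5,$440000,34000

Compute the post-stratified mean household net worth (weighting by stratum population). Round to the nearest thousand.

Σ Nₕ·x̄ₕ = 807000×45000 + 730000×20000 + 420000×62000 + 385000×68000 + 440000×34000
  = 36315000000 + 14600000000 + 26040000000 + 26180000000 + 14960000000 = 118095000000
Σ Nₕ = 45000 + 20000 + 62000 + 68000 + 34000 = 229000
Overall mean = 118095000000 / 229000 = 515698.69

516000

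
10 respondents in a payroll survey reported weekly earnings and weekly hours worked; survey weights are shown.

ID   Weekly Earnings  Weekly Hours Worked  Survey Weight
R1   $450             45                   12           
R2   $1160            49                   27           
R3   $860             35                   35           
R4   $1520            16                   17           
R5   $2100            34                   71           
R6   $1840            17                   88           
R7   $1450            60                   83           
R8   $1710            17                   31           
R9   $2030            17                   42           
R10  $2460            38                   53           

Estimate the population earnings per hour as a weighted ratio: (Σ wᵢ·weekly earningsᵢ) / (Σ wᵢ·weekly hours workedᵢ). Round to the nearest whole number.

51

Σ wᵢ·y = 450×12 + 1160×27 + 860×35 + 1520×17 + 2100×71 + 1840×88 + 1450×83 + 1710×31 + 2030×42 + 2460×53
  = 5400 + 31320 + 30100 + 25840 + 149100 + 161920 + 120350 + 53010 + 85260 + 130380 = 792680
Σ wᵢ·x = 45×12 + 49×27 + 35×35 + 16×17 + 34×71 + 17×88 + 60×83 + 17×31 + 17×42 + 38×53
  = 540 + 1323 + 1225 + 272 + 2414 + 1496 + 4980 + 527 + 714 + 2014 = 15505
Ratio = 792680 / 15505 = 51.124153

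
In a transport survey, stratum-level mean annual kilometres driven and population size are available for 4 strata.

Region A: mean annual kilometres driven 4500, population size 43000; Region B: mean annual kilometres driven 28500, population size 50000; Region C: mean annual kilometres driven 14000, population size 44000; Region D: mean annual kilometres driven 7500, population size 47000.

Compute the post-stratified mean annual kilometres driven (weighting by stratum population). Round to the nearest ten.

14060

Σ Nₕ·x̄ₕ = 4500×43000 + 28500×50000 + 14000×44000 + 7500×47000
  = 193500000 + 1425000000 + 616000000 + 352500000 = 2587000000
Σ Nₕ = 43000 + 50000 + 44000 + 47000 = 184000
Overall mean = 2587000000 / 184000 = 14059.783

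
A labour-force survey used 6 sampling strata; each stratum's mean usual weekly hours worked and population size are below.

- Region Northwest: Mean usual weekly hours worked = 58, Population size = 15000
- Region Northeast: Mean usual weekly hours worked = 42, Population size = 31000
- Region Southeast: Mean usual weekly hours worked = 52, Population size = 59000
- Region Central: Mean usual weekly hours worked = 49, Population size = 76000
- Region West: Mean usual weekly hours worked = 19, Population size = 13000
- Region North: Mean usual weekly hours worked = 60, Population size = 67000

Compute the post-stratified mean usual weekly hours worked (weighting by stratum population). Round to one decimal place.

Σ Nₕ·x̄ₕ = 58×15000 + 42×31000 + 52×59000 + 49×76000 + 19×13000 + 60×67000
  = 870000 + 1302000 + 3068000 + 3724000 + 247000 + 4020000 = 13231000
Σ Nₕ = 15000 + 31000 + 59000 + 76000 + 13000 + 67000 = 261000
Overall mean = 13231000 / 261000 = 50.693487

50.7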